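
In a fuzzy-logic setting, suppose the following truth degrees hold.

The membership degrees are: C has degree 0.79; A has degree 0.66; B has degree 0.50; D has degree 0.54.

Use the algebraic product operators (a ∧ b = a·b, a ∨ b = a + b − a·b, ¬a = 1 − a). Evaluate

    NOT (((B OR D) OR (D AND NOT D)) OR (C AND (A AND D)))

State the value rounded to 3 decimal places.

B OR D = a + b − a·b on (0.5000, 0.5400) = 0.7700
NOT D = 1 − 0.5400 = 0.4600
D AND NOT D = a·b on (0.5400, 0.4600) = 0.2484
(B OR D) OR (D AND NOT D) = a + b − a·b on (0.7700, 0.2484) = 0.8271
A AND D = a·b on (0.6600, 0.5400) = 0.3564
C AND (A AND D) = a·b on (0.7900, 0.3564) = 0.2816
((B OR D) OR (D AND NOT D)) OR (C AND (A AND D)) = a + b − a·b on (0.8271, 0.2816) = 0.8758
NOT (((B OR D) OR (D AND NOT D)) OR (C AND (A AND D))) = 1 − 0.8758 = 0.1242

0.124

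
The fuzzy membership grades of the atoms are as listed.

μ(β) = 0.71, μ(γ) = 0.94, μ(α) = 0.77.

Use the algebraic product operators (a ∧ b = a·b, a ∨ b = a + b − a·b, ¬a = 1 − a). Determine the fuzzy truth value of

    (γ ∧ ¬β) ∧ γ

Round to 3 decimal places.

0.256

¬β = 1 − 0.7100 = 0.2900
γ ∧ ¬β = a·b on (0.9400, 0.2900) = 0.2726
(γ ∧ ¬β) ∧ γ = a·b on (0.2726, 0.9400) = 0.2562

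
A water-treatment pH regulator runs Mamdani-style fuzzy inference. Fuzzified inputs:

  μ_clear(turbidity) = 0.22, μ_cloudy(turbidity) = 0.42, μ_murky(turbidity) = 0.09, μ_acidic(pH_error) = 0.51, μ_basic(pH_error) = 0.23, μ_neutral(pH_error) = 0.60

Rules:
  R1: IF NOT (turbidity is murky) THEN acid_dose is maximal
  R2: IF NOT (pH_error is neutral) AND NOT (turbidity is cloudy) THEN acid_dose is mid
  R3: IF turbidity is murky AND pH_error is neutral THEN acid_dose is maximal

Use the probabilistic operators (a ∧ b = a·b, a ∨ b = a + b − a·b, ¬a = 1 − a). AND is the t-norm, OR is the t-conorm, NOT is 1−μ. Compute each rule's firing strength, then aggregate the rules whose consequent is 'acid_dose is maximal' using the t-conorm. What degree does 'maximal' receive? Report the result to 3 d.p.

0.915

R1: ¬murky=1−0.09=0.91 → w = 0.9100
R2: ¬neutral=1−0.60=0.40, ¬cloudy=1−0.42=0.58; AND[a·b] → w = 0.2320
R3: murky=0.09, neutral=0.60; AND[a·b] → w = 0.0540
Rules with consequent 'maximal': {R1, R3} → strengths 0.9100, 0.0540
Aggregate via t-conorm [a + b − a·b]: 0.9149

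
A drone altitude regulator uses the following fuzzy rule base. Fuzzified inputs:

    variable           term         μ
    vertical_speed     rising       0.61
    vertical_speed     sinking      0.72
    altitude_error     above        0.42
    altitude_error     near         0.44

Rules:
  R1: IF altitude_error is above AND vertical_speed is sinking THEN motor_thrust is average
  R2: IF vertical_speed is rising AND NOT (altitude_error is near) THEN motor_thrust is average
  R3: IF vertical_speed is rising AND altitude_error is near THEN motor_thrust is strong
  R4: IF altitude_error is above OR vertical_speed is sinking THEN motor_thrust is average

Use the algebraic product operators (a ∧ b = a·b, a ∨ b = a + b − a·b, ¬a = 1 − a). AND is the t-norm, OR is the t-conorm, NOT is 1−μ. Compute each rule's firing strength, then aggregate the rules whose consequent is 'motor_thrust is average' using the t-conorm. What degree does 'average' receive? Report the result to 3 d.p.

R1: above=0.42, sinking=0.72; AND[a·b] → w = 0.3024
R2: rising=0.61, ¬near=1−0.44=0.56; AND[a·b] → w = 0.3416
R3: rising=0.61, near=0.44; AND[a·b] → w = 0.2684
R4: above=0.42, sinking=0.72; OR[a + b − a·b] → w = 0.8376
Rules with consequent 'average': {R1, R2, R4} → strengths 0.3024, 0.3416, 0.8376
Aggregate via t-conorm [a + b − a·b]: 0.9254

0.925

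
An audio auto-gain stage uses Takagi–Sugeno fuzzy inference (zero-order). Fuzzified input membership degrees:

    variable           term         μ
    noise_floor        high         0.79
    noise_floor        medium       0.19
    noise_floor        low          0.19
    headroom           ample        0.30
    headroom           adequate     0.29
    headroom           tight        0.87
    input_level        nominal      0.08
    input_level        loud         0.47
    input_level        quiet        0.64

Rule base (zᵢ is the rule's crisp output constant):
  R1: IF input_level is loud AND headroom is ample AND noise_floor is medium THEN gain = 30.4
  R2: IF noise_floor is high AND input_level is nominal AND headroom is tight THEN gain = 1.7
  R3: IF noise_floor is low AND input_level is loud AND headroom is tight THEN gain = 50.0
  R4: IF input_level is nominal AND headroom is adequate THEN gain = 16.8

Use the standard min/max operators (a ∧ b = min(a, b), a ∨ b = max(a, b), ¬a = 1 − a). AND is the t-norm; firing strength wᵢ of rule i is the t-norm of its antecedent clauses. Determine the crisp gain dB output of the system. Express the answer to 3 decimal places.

R1 (z=30.4): loud=0.47, ample=0.30, medium=0.19; AND[min(a, b)] → w = 0.19
R2 (z=1.7): high=0.79, nominal=0.08, tight=0.87; AND[min(a, b)] → w = 0.08
R3 (z=50.0): low=0.19, loud=0.47, tight=0.87; AND[min(a, b)] → w = 0.19
R4 (z=16.8): nominal=0.08, adequate=0.29; AND[min(a, b)] → w = 0.08
Weighted average = (0.19·30.4 + 0.08·1.7 + 0.19·50.0 + 0.08·16.8) / (0.19 + 0.08 + 0.19 + 0.08)
  = 16.7560 / 0.5400 = 31.030

31.030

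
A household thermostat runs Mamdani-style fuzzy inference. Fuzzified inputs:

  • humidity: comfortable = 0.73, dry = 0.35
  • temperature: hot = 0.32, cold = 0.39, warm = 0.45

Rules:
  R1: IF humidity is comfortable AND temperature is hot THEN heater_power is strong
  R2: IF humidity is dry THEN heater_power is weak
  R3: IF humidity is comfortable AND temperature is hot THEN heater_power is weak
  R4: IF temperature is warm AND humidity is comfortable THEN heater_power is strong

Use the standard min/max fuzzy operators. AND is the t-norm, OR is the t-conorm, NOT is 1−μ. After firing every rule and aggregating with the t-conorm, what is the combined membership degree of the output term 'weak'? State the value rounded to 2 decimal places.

0.35

R1: comfortable=0.73, hot=0.32; AND[min(a, b)] → w = 0.32
R2: dry=0.35 → w = 0.35
R3: comfortable=0.73, hot=0.32; AND[min(a, b)] → w = 0.32
R4: warm=0.45, comfortable=0.73; AND[min(a, b)] → w = 0.45
Rules with consequent 'weak': {R2, R3} → strengths 0.35, 0.32
Aggregate via t-conorm [max(a, b)]: 0.35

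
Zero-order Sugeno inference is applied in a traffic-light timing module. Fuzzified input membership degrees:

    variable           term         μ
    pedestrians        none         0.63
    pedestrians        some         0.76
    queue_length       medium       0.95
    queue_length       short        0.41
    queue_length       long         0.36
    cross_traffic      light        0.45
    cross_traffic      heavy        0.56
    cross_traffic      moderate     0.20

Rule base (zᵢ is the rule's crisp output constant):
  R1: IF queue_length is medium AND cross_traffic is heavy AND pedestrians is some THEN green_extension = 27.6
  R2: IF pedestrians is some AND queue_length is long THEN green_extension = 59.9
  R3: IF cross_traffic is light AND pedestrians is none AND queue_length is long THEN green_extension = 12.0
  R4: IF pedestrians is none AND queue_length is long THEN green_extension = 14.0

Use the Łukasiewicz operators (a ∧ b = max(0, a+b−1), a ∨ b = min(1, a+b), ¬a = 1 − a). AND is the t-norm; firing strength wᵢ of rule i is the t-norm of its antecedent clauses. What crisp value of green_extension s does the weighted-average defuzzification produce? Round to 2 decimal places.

37.54

R1 (z=27.6): medium=0.95, heavy=0.56, some=0.76; AND[max(0, a+b−1)] → w = 0.27
R2 (z=59.9): some=0.76, long=0.36; AND[max(0, a+b−1)] → w = 0.12
R3 (z=12.0): light=0.45, none=0.63, long=0.36; AND[max(0, a+b−1)] → w = 0.00
R4 (z=14.0): none=0.63, long=0.36; AND[max(0, a+b−1)] → w = 0.00
Weighted average = (0.27·27.6 + 0.12·59.9 + 0.00·12.0 + 0.00·14.0) / (0.27 + 0.12 + 0.00 + 0.00)
  = 14.6400 / 0.3900 = 37.54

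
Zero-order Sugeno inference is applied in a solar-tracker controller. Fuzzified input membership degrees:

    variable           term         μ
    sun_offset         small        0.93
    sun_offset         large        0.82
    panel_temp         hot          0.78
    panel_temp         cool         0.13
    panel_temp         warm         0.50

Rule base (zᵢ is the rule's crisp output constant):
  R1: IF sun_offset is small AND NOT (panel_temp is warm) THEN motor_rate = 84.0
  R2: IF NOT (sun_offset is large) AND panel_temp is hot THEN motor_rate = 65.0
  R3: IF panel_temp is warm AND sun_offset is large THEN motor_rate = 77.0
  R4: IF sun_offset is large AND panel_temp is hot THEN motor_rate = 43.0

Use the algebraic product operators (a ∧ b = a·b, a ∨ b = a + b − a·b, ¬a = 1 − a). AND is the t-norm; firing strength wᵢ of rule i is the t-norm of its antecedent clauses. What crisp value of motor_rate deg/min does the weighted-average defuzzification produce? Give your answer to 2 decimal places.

64.81

R1 (z=84.0): small=0.93, ¬warm=1−0.50=0.50; AND[a·b] → w = 0.4650
R2 (z=65.0): ¬large=1−0.82=0.18, hot=0.78; AND[a·b] → w = 0.1404
R3 (z=77.0): warm=0.50, large=0.82; AND[a·b] → w = 0.4100
R4 (z=43.0): large=0.82, hot=0.78; AND[a·b] → w = 0.6396
Weighted average = (0.4650·84.0 + 0.1404·65.0 + 0.4100·77.0 + 0.6396·43.0) / (0.4650 + 0.1404 + 0.4100 + 0.6396)
  = 107.2588 / 1.6550 = 64.81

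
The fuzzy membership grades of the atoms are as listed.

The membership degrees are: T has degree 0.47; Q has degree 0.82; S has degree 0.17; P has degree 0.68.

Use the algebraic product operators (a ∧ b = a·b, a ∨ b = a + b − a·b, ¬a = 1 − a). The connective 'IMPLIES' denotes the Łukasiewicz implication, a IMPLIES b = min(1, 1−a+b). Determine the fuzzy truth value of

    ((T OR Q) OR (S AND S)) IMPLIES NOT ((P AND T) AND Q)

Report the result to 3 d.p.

0.831

T OR Q = a + b − a·b on (0.4700, 0.8200) = 0.9046
S AND S = a·b on (0.1700, 0.1700) = 0.0289
(T OR Q) OR (S AND S) = a + b − a·b on (0.9046, 0.0289) = 0.9074
P AND T = a·b on (0.6800, 0.4700) = 0.3196
(P AND T) AND Q = a·b on (0.3196, 0.8200) = 0.2621
NOT ((P AND T) AND Q) = 1 − 0.2621 = 0.7379
((T OR Q) OR (S AND S)) IMPLIES NOT ((P AND T) AND Q)  [Łukasiewicz: min(1, 1−a+b)] with a=0.9074, b=0.7379 → 0.8306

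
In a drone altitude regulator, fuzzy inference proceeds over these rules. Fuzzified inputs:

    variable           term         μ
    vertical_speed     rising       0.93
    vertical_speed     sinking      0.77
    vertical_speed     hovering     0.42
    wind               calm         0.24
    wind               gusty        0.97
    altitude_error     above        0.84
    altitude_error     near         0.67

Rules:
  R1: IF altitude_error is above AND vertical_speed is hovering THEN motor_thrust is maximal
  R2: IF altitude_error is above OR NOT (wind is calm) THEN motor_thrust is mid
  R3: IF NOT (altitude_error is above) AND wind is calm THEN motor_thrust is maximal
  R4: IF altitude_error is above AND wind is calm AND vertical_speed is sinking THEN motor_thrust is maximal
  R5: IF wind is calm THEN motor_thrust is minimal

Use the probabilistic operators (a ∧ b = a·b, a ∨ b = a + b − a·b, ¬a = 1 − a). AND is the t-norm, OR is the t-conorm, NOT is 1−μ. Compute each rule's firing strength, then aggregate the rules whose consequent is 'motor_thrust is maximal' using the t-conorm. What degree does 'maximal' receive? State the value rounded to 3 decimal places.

0.474

R1: above=0.84, hovering=0.42; AND[a·b] → w = 0.3528
R2: above=0.84, ¬calm=1−0.24=0.76; OR[a + b − a·b] → w = 0.9616
R3: ¬above=1−0.84=0.16, calm=0.24; AND[a·b] → w = 0.0384
R4: above=0.84, calm=0.24, sinking=0.77; AND[a·b] → w = 0.1552
R5: calm=0.24 → w = 0.2400
Rules with consequent 'maximal': {R1, R3, R4} → strengths 0.3528, 0.0384, 0.1552
Aggregate via t-conorm [a + b − a·b]: 0.4743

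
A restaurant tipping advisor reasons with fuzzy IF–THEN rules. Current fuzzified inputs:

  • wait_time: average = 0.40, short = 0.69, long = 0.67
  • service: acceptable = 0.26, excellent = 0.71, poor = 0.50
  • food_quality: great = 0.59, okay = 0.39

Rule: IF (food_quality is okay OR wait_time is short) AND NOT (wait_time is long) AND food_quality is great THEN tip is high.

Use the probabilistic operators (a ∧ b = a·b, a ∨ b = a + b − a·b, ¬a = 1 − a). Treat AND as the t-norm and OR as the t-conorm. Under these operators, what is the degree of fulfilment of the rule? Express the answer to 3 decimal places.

0.158

firing strength: (okay=0.39 OR short=0.69) = 0.8109; AND[a·b] with ¬long=1−0.67=0.33, great=0.59 → w = 0.1579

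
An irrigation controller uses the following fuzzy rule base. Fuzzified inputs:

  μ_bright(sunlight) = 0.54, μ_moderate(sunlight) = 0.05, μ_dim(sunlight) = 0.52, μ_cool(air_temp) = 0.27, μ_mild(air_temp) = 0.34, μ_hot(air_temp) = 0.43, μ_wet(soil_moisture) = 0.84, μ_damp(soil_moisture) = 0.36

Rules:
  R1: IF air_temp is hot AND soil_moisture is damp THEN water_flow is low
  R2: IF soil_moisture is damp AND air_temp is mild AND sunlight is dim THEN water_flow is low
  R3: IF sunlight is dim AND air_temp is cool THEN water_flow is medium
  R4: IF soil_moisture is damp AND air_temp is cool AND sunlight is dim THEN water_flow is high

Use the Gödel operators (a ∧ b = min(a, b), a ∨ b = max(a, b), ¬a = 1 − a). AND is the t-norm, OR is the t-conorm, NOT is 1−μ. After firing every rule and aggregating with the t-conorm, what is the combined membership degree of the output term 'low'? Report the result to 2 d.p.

R1: hot=0.43, damp=0.36; AND[min(a, b)] → w = 0.36
R2: damp=0.36, mild=0.34, dim=0.52; AND[min(a, b)] → w = 0.34
R3: dim=0.52, cool=0.27; AND[min(a, b)] → w = 0.27
R4: damp=0.36, cool=0.27, dim=0.52; AND[min(a, b)] → w = 0.27
Rules with consequent 'low': {R1, R2} → strengths 0.36, 0.34
Aggregate via t-conorm [max(a, b)]: 0.36

0.36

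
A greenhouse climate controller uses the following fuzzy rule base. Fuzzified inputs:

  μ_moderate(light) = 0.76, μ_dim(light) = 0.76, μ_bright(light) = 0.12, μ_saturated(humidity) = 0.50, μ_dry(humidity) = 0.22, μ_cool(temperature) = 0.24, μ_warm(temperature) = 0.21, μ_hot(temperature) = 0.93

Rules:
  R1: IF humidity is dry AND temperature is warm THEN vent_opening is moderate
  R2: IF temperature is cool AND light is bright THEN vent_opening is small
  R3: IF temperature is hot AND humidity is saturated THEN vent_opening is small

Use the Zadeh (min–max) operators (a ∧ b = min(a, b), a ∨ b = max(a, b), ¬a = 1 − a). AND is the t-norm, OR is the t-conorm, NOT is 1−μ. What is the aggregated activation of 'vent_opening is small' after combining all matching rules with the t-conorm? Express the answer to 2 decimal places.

0.50

R1: dry=0.22, warm=0.21; AND[min(a, b)] → w = 0.21
R2: cool=0.24, bright=0.12; AND[min(a, b)] → w = 0.12
R3: hot=0.93, saturated=0.50; AND[min(a, b)] → w = 0.50
Rules with consequent 'small': {R2, R3} → strengths 0.12, 0.50
Aggregate via t-conorm [max(a, b)]: 0.50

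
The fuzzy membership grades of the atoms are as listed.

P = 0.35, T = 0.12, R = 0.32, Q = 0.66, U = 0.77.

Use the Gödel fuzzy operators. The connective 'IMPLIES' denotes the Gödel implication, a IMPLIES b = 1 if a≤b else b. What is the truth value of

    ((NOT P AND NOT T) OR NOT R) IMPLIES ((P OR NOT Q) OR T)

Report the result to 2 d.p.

NOT P = 1 − 0.35 = 0.65
NOT T = 1 − 0.12 = 0.88
NOT P AND NOT T = min(a, b) on (0.65, 0.88) = 0.65
NOT R = 1 − 0.32 = 0.68
(NOT P AND NOT T) OR NOT R = max(a, b) on (0.65, 0.68) = 0.68
NOT Q = 1 − 0.66 = 0.34
P OR NOT Q = max(a, b) on (0.35, 0.34) = 0.35
(P OR NOT Q) OR T = max(a, b) on (0.35, 0.12) = 0.35
((NOT P AND NOT T) OR NOT R) IMPLIES ((P OR NOT Q) OR T)  [Gödel: 1 if a≤b else b] with a=0.68, b=0.35 → 0.35

0.35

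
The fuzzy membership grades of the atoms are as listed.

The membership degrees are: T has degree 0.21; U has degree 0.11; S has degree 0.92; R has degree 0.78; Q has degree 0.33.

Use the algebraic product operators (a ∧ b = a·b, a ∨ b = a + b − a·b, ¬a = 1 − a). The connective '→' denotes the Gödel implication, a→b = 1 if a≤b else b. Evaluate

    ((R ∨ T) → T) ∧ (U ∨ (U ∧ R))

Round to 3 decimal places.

0.039

R ∨ T = a + b − a·b on (0.7800, 0.2100) = 0.8262
(R ∨ T) → T  [Gödel: 1 if a≤b else b] with a=0.8262, b=0.2100 → 0.2100
U ∧ R = a·b on (0.1100, 0.7800) = 0.0858
U ∨ (U ∧ R) = a + b − a·b on (0.1100, 0.0858) = 0.1864
((R ∨ T) → T) ∧ (U ∨ (U ∧ R)) = a·b on (0.2100, 0.1864) = 0.0391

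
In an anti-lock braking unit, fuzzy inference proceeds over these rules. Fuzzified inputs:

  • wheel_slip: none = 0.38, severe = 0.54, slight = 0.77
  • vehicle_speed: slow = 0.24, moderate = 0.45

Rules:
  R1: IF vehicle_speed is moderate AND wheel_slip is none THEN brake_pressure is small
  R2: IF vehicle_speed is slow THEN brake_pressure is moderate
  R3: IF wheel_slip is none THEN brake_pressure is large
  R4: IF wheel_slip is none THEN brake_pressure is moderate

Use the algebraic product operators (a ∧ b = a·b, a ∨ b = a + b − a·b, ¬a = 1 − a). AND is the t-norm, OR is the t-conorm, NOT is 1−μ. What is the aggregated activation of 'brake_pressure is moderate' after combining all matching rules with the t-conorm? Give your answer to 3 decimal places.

R1: moderate=0.45, none=0.38; AND[a·b] → w = 0.1710
R2: slow=0.24 → w = 0.2400
R3: none=0.38 → w = 0.3800
R4: none=0.38 → w = 0.3800
Rules with consequent 'moderate': {R2, R4} → strengths 0.2400, 0.3800
Aggregate via t-conorm [a + b − a·b]: 0.5288

0.529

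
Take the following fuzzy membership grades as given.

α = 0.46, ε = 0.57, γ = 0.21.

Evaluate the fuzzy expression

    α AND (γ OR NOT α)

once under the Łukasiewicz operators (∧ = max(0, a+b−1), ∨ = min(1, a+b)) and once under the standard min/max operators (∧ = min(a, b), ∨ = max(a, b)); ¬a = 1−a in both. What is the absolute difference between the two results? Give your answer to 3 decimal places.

0.250

Under Łukasiewicz:
  NOT α = 1 − 0.46 = 0.54
  γ OR NOT α = min(1, a+b) on (0.21, 0.54) = 0.75
  α AND (γ OR NOT α) = max(0, a+b−1) on (0.46, 0.75) = 0.21
  → value = 0.2100
Under standard min/max:
  NOT α = 1 − 0.46 = 0.54
  γ OR NOT α = max(a, b) on (0.21, 0.54) = 0.54
  α AND (γ OR NOT α) = min(a, b) on (0.46, 0.54) = 0.46
  → value = 0.4600
|0.2100 − 0.4600| = 0.250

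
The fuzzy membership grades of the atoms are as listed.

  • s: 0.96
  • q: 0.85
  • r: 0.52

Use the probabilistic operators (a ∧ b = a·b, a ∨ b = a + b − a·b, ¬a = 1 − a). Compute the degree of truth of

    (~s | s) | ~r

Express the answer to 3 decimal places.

~s = 1 − 0.9600 = 0.0400
~s | s = a + b − a·b on (0.0400, 0.9600) = 0.9616
~r = 1 − 0.5200 = 0.4800
(~s | s) | ~r = a + b − a·b on (0.9616, 0.4800) = 0.9800

0.980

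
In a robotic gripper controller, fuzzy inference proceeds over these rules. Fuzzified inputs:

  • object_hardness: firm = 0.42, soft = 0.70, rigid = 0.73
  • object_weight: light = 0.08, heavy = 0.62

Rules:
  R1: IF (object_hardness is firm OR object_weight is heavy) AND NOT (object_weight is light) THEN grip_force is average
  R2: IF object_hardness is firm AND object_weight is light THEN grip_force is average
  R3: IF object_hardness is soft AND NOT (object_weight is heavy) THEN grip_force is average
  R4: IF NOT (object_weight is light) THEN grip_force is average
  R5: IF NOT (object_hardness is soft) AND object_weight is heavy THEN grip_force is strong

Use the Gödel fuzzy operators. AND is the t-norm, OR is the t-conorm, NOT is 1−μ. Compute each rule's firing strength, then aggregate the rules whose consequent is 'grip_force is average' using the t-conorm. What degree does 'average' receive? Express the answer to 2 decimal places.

0.92

R1: (firm=0.42 OR heavy=0.62) = 0.62; AND[min(a, b)] with ¬light=1−0.08=0.92 → w = 0.62
R2: firm=0.42, light=0.08; AND[min(a, b)] → w = 0.08
R3: soft=0.70, ¬heavy=1−0.62=0.38; AND[min(a, b)] → w = 0.38
R4: ¬light=1−0.08=0.92 → w = 0.92
R5: ¬soft=1−0.70=0.30, heavy=0.62; AND[min(a, b)] → w = 0.30
Rules with consequent 'average': {R1, R2, R3, R4} → strengths 0.62, 0.08, 0.38, 0.92
Aggregate via t-conorm [max(a, b)]: 0.92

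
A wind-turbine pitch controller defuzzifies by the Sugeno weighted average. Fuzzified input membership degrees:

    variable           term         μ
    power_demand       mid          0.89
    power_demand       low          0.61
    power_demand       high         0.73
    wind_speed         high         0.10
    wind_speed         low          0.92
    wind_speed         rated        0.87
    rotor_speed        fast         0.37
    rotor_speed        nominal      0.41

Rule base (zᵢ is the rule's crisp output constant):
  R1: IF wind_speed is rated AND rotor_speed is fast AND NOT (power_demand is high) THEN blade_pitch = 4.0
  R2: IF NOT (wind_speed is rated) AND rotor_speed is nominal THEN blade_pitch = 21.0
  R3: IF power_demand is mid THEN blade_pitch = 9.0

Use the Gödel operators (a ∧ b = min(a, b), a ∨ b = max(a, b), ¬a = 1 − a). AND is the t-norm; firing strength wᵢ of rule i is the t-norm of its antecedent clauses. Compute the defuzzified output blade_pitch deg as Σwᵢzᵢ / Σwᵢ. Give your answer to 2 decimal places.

9.16

R1 (z=4.0): rated=0.87, fast=0.37, ¬high=1−0.73=0.27; AND[min(a, b)] → w = 0.27
R2 (z=21.0): ¬rated=1−0.87=0.13, nominal=0.41; AND[min(a, b)] → w = 0.13
R3 (z=9.0): mid=0.89 → w = 0.89
Weighted average = (0.27·4.0 + 0.13·21.0 + 0.89·9.0) / (0.27 + 0.13 + 0.89)
  = 11.8200 / 1.2900 = 9.16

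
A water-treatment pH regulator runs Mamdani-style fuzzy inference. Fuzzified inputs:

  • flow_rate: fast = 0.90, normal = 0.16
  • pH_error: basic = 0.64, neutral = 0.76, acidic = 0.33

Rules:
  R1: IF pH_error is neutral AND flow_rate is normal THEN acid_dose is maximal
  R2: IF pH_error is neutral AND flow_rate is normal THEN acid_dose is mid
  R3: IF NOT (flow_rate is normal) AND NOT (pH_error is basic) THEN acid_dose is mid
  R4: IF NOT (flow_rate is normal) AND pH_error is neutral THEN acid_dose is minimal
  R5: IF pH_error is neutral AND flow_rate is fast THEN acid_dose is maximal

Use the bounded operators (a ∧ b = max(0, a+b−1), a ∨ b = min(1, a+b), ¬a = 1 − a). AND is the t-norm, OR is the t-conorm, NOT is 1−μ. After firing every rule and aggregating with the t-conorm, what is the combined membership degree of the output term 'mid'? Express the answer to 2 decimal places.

R1: neutral=0.76, normal=0.16; AND[max(0, a+b−1)] → w = 0.00
R2: neutral=0.76, normal=0.16; AND[max(0, a+b−1)] → w = 0.00
R3: ¬normal=1−0.16=0.84, ¬basic=1−0.64=0.36; AND[max(0, a+b−1)] → w = 0.20
R4: ¬normal=1−0.16=0.84, neutral=0.76; AND[max(0, a+b−1)] → w = 0.60
R5: neutral=0.76, fast=0.90; AND[max(0, a+b−1)] → w = 0.66
Rules with consequent 'mid': {R2, R3} → strengths 0.00, 0.20
Aggregate via t-conorm [min(1, a+b)]: 0.20

0.20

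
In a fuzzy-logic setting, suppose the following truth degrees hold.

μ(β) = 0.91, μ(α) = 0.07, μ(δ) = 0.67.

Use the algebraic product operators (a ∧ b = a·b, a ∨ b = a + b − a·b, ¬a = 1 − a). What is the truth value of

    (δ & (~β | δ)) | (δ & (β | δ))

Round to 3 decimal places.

~β = 1 − 0.9100 = 0.0900
~β | δ = a + b − a·b on (0.0900, 0.6700) = 0.6997
δ & (~β | δ) = a·b on (0.6700, 0.6997) = 0.4688
β | δ = a + b − a·b on (0.9100, 0.6700) = 0.9703
δ & (β | δ) = a·b on (0.6700, 0.9703) = 0.6501
(δ & (~β | δ)) | (δ & (β | δ)) = a + b − a·b on (0.4688, 0.6501) = 0.8141

0.814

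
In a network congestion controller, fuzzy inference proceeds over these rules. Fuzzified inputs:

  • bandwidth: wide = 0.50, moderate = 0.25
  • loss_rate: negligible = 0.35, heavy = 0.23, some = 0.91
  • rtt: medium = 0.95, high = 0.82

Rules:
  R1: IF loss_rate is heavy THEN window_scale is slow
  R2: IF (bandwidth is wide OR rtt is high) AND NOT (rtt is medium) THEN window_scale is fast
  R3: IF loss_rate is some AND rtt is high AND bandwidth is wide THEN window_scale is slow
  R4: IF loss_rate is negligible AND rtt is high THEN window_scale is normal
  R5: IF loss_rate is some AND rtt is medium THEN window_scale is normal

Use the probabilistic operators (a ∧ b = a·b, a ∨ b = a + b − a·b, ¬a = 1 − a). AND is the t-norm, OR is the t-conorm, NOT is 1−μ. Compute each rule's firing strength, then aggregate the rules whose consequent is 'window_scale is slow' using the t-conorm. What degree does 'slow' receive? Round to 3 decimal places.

R1: heavy=0.23 → w = 0.2300
R2: (wide=0.50 OR high=0.82) = 0.9100; AND[a·b] with ¬medium=1−0.95=0.05 → w = 0.0455
R3: some=0.91, high=0.82, wide=0.50; AND[a·b] → w = 0.3731
R4: negligible=0.35, high=0.82; AND[a·b] → w = 0.2870
R5: some=0.91, medium=0.95; AND[a·b] → w = 0.8645
Rules with consequent 'slow': {R1, R3} → strengths 0.2300, 0.3731
Aggregate via t-conorm [a + b − a·b]: 0.5173

0.517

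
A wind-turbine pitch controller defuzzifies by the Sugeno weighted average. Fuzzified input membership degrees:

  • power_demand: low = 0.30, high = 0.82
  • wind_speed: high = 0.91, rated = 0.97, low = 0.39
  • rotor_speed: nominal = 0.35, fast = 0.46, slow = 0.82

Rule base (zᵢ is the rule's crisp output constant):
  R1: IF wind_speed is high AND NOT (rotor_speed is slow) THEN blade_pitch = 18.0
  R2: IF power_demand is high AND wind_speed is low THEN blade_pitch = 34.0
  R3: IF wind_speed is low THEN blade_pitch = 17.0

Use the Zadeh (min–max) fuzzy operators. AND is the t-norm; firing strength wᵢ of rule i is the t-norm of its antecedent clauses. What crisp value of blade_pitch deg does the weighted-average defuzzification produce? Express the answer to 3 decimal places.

24.094

R1 (z=18.0): high=0.91, ¬slow=1−0.82=0.18; AND[min(a, b)] → w = 0.18
R2 (z=34.0): high=0.82, low=0.39; AND[min(a, b)] → w = 0.39
R3 (z=17.0): low=0.39 → w = 0.39
Weighted average = (0.18·18.0 + 0.39·34.0 + 0.39·17.0) / (0.18 + 0.39 + 0.39)
  = 23.1300 / 0.9600 = 24.094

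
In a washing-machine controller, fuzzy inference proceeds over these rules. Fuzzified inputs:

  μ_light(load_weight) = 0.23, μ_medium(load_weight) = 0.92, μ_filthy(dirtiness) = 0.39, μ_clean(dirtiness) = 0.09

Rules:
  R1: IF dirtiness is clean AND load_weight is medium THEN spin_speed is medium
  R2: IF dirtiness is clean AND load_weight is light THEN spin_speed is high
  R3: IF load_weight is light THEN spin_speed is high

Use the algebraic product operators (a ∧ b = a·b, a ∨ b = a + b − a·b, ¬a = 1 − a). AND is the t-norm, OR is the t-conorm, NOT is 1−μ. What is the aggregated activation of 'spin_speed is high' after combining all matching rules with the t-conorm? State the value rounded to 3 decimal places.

0.246

R1: clean=0.09, medium=0.92; AND[a·b] → w = 0.0828
R2: clean=0.09, light=0.23; AND[a·b] → w = 0.0207
R3: light=0.23 → w = 0.2300
Rules with consequent 'high': {R2, R3} → strengths 0.0207, 0.2300
Aggregate via t-conorm [a + b − a·b]: 0.2459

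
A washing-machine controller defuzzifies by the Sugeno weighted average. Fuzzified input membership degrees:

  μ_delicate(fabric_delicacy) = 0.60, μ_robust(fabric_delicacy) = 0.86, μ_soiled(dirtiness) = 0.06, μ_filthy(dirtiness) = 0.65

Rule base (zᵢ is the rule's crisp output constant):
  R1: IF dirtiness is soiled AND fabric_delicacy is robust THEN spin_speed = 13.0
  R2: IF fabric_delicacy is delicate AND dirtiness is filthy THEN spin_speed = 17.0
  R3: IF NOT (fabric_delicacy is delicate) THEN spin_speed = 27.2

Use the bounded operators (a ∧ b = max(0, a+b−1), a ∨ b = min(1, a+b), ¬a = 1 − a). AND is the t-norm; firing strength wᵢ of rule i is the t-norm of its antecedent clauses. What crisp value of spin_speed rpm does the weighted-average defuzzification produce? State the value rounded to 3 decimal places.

R1 (z=13.0): soiled=0.06, robust=0.86; AND[max(0, a+b−1)] → w = 0.00
R2 (z=17.0): delicate=0.60, filthy=0.65; AND[max(0, a+b−1)] → w = 0.25
R3 (z=27.2): ¬delicate=1−0.60=0.40 → w = 0.40
Weighted average = (0.00·13.0 + 0.25·17.0 + 0.40·27.2) / (0.00 + 0.25 + 0.40)
  = 15.1300 / 0.6500 = 23.277

23.277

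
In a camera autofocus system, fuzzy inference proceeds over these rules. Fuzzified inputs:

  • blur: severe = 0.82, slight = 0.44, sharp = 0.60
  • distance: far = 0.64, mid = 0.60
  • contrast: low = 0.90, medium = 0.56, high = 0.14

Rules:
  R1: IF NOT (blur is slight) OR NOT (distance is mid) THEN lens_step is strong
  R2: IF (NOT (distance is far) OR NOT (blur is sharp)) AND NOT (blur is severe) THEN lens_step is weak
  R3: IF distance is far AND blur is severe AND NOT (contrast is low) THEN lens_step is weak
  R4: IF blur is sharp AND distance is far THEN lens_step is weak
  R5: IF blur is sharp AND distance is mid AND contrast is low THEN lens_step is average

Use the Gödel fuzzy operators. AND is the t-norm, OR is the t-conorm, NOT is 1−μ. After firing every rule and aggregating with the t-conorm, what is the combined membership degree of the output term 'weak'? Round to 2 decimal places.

0.60

R1: ¬slight=1−0.44=0.56, ¬mid=1−0.60=0.40; OR[max(a, b)] → w = 0.56
R2: (¬far=1−0.64=0.36 OR ¬sharp=1−0.60=0.40) = 0.40; AND[min(a, b)] with ¬severe=1−0.82=0.18 → w = 0.18
R3: far=0.64, severe=0.82, ¬low=1−0.90=0.10; AND[min(a, b)] → w = 0.10
R4: sharp=0.60, far=0.64; AND[min(a, b)] → w = 0.60
R5: sharp=0.60, mid=0.60, low=0.90; AND[min(a, b)] → w = 0.60
Rules with consequent 'weak': {R2, R3, R4} → strengths 0.18, 0.10, 0.60
Aggregate via t-conorm [max(a, b)]: 0.60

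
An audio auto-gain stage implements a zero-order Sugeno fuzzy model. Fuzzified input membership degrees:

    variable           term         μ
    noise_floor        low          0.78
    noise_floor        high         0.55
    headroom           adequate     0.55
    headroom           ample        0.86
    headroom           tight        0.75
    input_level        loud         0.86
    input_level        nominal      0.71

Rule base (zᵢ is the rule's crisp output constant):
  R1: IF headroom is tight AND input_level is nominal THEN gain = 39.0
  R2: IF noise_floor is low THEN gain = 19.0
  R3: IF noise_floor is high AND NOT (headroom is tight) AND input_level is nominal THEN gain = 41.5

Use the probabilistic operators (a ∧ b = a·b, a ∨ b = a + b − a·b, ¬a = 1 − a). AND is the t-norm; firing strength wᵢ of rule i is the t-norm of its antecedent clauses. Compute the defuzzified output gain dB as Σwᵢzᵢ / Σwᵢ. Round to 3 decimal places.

R1 (z=39.0): tight=0.75, nominal=0.71; AND[a·b] → w = 0.5325
R2 (z=19.0): low=0.78 → w = 0.7800
R3 (z=41.5): high=0.55, ¬tight=1−0.75=0.25, nominal=0.71; AND[a·b] → w = 0.0976
Weighted average = (0.5325·39.0 + 0.7800·19.0 + 0.0976·41.5) / (0.5325 + 0.7800 + 0.0976)
  = 39.6389 / 1.4101 = 28.110

28.110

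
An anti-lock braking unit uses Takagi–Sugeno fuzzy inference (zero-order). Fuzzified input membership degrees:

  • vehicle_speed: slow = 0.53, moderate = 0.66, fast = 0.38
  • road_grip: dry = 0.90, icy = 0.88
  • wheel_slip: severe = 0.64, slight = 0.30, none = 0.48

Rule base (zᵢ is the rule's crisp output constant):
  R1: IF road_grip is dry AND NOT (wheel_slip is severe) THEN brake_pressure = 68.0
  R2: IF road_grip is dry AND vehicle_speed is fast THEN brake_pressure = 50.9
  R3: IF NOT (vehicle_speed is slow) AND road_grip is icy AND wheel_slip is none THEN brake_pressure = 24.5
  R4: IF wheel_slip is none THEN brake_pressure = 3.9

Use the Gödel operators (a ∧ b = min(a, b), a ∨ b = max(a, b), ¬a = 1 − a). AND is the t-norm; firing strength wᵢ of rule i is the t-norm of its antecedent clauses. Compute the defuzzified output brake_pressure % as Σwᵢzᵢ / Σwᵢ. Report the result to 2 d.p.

33.85

R1 (z=68.0): dry=0.90, ¬severe=1−0.64=0.36; AND[min(a, b)] → w = 0.36
R2 (z=50.9): dry=0.90, fast=0.38; AND[min(a, b)] → w = 0.38
R3 (z=24.5): ¬slow=1−0.53=0.47, icy=0.88, none=0.48; AND[min(a, b)] → w = 0.47
R4 (z=3.9): none=0.48 → w = 0.48
Weighted average = (0.36·68.0 + 0.38·50.9 + 0.47·24.5 + 0.48·3.9) / (0.36 + 0.38 + 0.47 + 0.48)
  = 57.2090 / 1.6900 = 33.85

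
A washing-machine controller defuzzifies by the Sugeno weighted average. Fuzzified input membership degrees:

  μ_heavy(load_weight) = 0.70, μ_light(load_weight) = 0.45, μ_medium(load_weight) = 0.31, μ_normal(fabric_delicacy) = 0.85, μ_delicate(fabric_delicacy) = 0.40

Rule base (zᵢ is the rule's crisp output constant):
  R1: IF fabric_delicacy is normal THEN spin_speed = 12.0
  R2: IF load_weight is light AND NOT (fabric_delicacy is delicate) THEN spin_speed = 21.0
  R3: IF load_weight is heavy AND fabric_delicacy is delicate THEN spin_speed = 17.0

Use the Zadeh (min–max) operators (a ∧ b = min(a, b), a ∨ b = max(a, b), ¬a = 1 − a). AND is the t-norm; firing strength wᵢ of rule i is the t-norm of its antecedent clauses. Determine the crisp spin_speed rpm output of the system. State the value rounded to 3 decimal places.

15.559

R1 (z=12.0): normal=0.85 → w = 0.85
R2 (z=21.0): light=0.45, ¬delicate=1−0.40=0.60; AND[min(a, b)] → w = 0.45
R3 (z=17.0): heavy=0.70, delicate=0.40; AND[min(a, b)] → w = 0.40
Weighted average = (0.85·12.0 + 0.45·21.0 + 0.40·17.0) / (0.85 + 0.45 + 0.40)
  = 26.4500 / 1.7000 = 15.559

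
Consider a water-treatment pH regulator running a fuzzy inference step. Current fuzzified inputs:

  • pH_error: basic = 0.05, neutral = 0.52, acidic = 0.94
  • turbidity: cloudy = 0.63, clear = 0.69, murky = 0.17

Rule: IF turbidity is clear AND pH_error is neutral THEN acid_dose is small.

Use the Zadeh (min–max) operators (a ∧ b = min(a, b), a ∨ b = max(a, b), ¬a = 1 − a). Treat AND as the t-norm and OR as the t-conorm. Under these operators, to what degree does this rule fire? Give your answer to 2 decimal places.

0.52

firing strength: clear=0.69, neutral=0.52; AND[min(a, b)] → w = 0.52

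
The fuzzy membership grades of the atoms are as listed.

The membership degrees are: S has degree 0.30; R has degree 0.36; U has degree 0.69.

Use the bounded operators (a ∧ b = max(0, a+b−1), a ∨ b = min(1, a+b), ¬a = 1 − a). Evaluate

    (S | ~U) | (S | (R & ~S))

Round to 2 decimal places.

~U = 1 − 0.69 = 0.31
S | ~U = min(1, a+b) on (0.30, 0.31) = 0.61
~S = 1 − 0.30 = 0.70
R & ~S = max(0, a+b−1) on (0.36, 0.70) = 0.06
S | (R & ~S) = min(1, a+b) on (0.30, 0.06) = 0.36
(S | ~U) | (S | (R & ~S)) = min(1, a+b) on (0.61, 0.36) = 0.97

0.97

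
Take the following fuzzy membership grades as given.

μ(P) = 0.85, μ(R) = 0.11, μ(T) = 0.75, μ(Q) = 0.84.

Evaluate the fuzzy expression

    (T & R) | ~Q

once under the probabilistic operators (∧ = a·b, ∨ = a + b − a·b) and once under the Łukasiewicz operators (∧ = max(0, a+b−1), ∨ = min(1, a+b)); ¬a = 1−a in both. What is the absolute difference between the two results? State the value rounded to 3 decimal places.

0.069

Under probabilistic:
  T & R = a·b on (0.7500, 0.1100) = 0.0825
  ~Q = 1 − 0.8400 = 0.1600
  (T & R) | ~Q = a + b − a·b on (0.0825, 0.1600) = 0.2293
  → value = 0.2293
Under Łukasiewicz:
  T & R = max(0, a+b−1) on (0.75, 0.11) = 0.00
  ~Q = 1 − 0.84 = 0.16
  (T & R) | ~Q = min(1, a+b) on (0.00, 0.16) = 0.16
  → value = 0.1600
|0.2293 − 0.1600| = 0.069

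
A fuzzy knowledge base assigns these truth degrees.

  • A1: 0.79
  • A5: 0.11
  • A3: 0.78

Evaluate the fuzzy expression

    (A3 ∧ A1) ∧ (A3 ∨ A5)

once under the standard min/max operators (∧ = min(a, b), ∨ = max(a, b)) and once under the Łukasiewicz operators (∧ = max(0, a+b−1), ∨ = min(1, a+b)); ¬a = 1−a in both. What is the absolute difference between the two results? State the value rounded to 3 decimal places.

Under standard min/max:
  A3 ∧ A1 = min(a, b) on (0.78, 0.79) = 0.78
  A3 ∨ A5 = max(a, b) on (0.78, 0.11) = 0.78
  (A3 ∧ A1) ∧ (A3 ∨ A5) = min(a, b) on (0.78, 0.78) = 0.78
  → value = 0.7800
Under Łukasiewicz:
  A3 ∧ A1 = max(0, a+b−1) on (0.78, 0.79) = 0.57
  A3 ∨ A5 = min(1, a+b) on (0.78, 0.11) = 0.89
  (A3 ∧ A1) ∧ (A3 ∨ A5) = max(0, a+b−1) on (0.57, 0.89) = 0.46
  → value = 0.4600
|0.7800 − 0.4600| = 0.320

0.320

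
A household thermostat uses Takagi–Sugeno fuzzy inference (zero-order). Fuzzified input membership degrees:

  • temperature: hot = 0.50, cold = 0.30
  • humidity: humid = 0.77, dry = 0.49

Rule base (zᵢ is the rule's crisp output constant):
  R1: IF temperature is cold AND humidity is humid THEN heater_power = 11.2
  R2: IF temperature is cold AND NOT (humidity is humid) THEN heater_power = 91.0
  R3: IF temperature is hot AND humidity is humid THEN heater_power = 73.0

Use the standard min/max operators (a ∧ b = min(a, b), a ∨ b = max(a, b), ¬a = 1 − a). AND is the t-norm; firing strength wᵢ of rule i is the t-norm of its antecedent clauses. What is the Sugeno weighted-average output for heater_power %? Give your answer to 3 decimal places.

59.019

R1 (z=11.2): cold=0.30, humid=0.77; AND[min(a, b)] → w = 0.30
R2 (z=91.0): cold=0.30, ¬humid=1−0.77=0.23; AND[min(a, b)] → w = 0.23
R3 (z=73.0): hot=0.50, humid=0.77; AND[min(a, b)] → w = 0.50
Weighted average = (0.30·11.2 + 0.23·91.0 + 0.50·73.0) / (0.30 + 0.23 + 0.50)
  = 60.7900 / 1.0300 = 59.019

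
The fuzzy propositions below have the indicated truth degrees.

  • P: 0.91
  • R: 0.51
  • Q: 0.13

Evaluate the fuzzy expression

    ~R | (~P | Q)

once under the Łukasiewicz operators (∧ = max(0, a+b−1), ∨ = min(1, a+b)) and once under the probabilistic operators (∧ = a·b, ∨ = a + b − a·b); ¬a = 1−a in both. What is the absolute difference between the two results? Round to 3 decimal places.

0.114

Under Łukasiewicz:
  ~R = 1 − 0.51 = 0.49
  ~P = 1 − 0.91 = 0.09
  ~P | Q = min(1, a+b) on (0.09, 0.13) = 0.22
  ~R | (~P | Q) = min(1, a+b) on (0.49, 0.22) = 0.71
  → value = 0.7100
Under probabilistic:
  ~R = 1 − 0.5100 = 0.4900
  ~P = 1 − 0.9100 = 0.0900
  ~P | Q = a + b − a·b on (0.0900, 0.1300) = 0.2083
  ~R | (~P | Q) = a + b − a·b on (0.4900, 0.2083) = 0.5962
  → value = 0.5962
|0.7100 − 0.5962| = 0.114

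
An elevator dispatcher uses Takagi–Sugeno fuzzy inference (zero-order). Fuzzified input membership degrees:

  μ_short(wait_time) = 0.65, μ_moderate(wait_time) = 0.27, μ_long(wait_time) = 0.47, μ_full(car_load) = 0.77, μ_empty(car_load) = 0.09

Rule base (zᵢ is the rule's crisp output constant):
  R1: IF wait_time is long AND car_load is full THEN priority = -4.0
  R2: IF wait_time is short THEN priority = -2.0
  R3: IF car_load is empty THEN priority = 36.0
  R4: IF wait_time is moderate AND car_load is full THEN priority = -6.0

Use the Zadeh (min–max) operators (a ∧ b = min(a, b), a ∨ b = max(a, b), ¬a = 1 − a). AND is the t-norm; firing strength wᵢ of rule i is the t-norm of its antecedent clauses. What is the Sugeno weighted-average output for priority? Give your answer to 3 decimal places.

R1 (z=-4.0): long=0.47, full=0.77; AND[min(a, b)] → w = 0.47
R2 (z=-2.0): short=0.65 → w = 0.65
R3 (z=36.0): empty=0.09 → w = 0.09
R4 (z=-6.0): moderate=0.27, full=0.77; AND[min(a, b)] → w = 0.27
Weighted average = (0.47·-4.0 + 0.65·-2.0 + 0.09·36.0 + 0.27·-6.0) / (0.47 + 0.65 + 0.09 + 0.27)
  = -1.5600 / 1.4800 = -1.054

-1.054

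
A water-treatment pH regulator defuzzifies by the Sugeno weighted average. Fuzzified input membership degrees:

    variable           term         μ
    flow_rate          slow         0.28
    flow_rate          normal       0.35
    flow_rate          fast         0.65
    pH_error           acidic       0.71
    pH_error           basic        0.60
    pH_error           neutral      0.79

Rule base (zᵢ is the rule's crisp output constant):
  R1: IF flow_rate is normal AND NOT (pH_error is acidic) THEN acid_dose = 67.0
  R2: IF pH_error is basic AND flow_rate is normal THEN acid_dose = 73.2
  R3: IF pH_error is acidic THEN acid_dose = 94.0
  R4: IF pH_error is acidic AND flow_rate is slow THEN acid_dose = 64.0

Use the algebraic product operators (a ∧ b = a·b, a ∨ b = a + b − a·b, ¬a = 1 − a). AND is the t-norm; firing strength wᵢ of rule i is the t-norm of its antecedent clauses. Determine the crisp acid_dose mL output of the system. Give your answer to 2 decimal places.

83.29

R1 (z=67.0): normal=0.35, ¬acidic=1−0.71=0.29; AND[a·b] → w = 0.1015
R2 (z=73.2): basic=0.60, normal=0.35; AND[a·b] → w = 0.2100
R3 (z=94.0): acidic=0.71 → w = 0.7100
R4 (z=64.0): acidic=0.71, slow=0.28; AND[a·b] → w = 0.1988
Weighted average = (0.1015·67.0 + 0.2100·73.2 + 0.7100·94.0 + 0.1988·64.0) / (0.1015 + 0.2100 + 0.7100 + 0.1988)
  = 101.6357 / 1.2203 = 83.29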